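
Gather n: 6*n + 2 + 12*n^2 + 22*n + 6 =12*n^2 + 28*n + 8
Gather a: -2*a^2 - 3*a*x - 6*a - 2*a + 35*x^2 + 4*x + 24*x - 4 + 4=-2*a^2 + a*(-3*x - 8) + 35*x^2 + 28*x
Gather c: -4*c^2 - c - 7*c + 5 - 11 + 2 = -4*c^2 - 8*c - 4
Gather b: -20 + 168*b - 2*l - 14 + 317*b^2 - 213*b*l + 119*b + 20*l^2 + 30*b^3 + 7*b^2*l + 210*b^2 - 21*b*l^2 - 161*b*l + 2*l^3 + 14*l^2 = 30*b^3 + b^2*(7*l + 527) + b*(-21*l^2 - 374*l + 287) + 2*l^3 + 34*l^2 - 2*l - 34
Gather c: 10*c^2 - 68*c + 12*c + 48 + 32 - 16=10*c^2 - 56*c + 64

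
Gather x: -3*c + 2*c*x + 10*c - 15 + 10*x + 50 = 7*c + x*(2*c + 10) + 35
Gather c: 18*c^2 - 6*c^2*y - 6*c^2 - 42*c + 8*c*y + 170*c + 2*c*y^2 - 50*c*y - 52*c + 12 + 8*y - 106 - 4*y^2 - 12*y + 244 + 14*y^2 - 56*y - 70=c^2*(12 - 6*y) + c*(2*y^2 - 42*y + 76) + 10*y^2 - 60*y + 80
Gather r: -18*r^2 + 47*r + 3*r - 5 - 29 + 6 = -18*r^2 + 50*r - 28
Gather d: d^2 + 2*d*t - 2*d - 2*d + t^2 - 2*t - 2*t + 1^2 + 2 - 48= d^2 + d*(2*t - 4) + t^2 - 4*t - 45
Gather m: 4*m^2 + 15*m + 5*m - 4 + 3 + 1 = 4*m^2 + 20*m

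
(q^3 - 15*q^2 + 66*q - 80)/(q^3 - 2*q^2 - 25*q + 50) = (q - 8)/(q + 5)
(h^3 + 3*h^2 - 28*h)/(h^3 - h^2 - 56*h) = (h - 4)/(h - 8)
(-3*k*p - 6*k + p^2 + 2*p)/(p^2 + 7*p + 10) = (-3*k + p)/(p + 5)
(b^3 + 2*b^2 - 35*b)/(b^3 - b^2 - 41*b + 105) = b/(b - 3)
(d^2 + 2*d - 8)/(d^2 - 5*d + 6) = (d + 4)/(d - 3)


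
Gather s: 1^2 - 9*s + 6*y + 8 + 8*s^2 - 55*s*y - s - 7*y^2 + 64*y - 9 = 8*s^2 + s*(-55*y - 10) - 7*y^2 + 70*y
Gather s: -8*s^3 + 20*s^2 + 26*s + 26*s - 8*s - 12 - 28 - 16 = -8*s^3 + 20*s^2 + 44*s - 56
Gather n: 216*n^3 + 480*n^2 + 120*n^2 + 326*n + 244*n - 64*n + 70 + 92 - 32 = 216*n^3 + 600*n^2 + 506*n + 130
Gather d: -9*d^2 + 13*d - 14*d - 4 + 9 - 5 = -9*d^2 - d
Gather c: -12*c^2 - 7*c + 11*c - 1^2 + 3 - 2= -12*c^2 + 4*c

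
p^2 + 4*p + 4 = (p + 2)^2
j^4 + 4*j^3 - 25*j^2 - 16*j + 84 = (j - 3)*(j - 2)*(j + 2)*(j + 7)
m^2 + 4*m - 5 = (m - 1)*(m + 5)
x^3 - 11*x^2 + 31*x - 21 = (x - 7)*(x - 3)*(x - 1)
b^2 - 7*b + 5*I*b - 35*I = (b - 7)*(b + 5*I)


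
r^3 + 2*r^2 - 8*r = r*(r - 2)*(r + 4)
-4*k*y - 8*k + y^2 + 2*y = (-4*k + y)*(y + 2)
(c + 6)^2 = c^2 + 12*c + 36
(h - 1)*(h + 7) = h^2 + 6*h - 7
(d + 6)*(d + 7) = d^2 + 13*d + 42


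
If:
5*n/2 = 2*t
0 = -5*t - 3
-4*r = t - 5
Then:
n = -12/25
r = 7/5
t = -3/5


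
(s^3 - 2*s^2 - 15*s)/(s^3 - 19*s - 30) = s/(s + 2)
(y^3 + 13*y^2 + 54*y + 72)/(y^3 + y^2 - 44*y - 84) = (y^2 + 7*y + 12)/(y^2 - 5*y - 14)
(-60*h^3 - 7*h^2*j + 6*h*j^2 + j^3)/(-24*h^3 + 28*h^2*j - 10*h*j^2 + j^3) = (60*h^3 + 7*h^2*j - 6*h*j^2 - j^3)/(24*h^3 - 28*h^2*j + 10*h*j^2 - j^3)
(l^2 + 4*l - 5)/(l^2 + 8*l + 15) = (l - 1)/(l + 3)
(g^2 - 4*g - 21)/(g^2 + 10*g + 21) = (g - 7)/(g + 7)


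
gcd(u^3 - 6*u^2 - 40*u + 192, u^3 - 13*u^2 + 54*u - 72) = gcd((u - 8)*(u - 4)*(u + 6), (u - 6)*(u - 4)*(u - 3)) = u - 4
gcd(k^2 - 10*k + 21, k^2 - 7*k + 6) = 1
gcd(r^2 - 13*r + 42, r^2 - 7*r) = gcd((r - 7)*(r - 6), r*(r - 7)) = r - 7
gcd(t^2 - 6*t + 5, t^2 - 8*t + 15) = t - 5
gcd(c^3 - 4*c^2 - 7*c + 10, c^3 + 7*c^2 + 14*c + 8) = c + 2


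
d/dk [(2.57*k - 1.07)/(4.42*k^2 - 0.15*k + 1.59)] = (-11.3594*k^2 + 9.4588*k + 3.9258)/(19.5364*k^4 - 1.326*k^3 + 14.0781*k^2 - 0.477*k + 2.5281)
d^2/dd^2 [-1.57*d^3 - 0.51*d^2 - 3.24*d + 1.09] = -9.42*d - 1.02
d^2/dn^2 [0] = 0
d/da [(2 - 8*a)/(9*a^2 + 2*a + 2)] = 4*(18*a^2 - 9*a - 5)/(81*a^4 + 36*a^3 + 40*a^2 + 8*a + 4)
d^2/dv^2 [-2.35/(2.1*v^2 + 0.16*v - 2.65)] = (20.727*v^2 + 1.5792*v - 2.35*(4.2*v + 0.16)*(8.4*v + 0.32) - 26.1555)/(2.1*v^2 + 0.16*v - 2.65)^3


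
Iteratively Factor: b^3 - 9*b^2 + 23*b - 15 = (b - 1)*(b^2 - 8*b + 15) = (b - 5)*(b - 1)*(b - 3)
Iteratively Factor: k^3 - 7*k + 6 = (k - 1)*(k^2 + k - 6) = (k - 1)*(k + 3)*(k - 2)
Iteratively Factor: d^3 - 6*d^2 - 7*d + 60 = (d - 5)*(d^2 - d - 12) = (d - 5)*(d - 4)*(d + 3)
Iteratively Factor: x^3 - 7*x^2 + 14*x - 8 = (x - 2)*(x^2 - 5*x + 4) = (x - 4)*(x - 2)*(x - 1)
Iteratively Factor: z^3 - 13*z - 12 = (z + 3)*(z^2 - 3*z - 4) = (z + 1)*(z + 3)*(z - 4)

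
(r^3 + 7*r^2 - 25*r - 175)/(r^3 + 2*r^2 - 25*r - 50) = (r + 7)/(r + 2)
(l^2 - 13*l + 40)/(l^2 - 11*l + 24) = (l - 5)/(l - 3)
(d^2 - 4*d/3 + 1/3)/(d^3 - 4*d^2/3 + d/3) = 1/d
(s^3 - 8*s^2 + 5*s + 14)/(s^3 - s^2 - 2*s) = (s - 7)/s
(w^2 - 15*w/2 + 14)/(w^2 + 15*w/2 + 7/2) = (2*w^2 - 15*w + 28)/(2*w^2 + 15*w + 7)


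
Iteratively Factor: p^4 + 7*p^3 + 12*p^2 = (p)*(p^3 + 7*p^2 + 12*p) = p*(p + 4)*(p^2 + 3*p) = p^2*(p + 4)*(p + 3)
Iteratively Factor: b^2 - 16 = (b - 4)*(b + 4)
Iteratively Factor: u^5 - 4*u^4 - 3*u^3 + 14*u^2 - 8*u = (u)*(u^4 - 4*u^3 - 3*u^2 + 14*u - 8) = u*(u - 4)*(u^3 - 3*u + 2) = u*(u - 4)*(u - 1)*(u^2 + u - 2) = u*(u - 4)*(u - 1)*(u + 2)*(u - 1)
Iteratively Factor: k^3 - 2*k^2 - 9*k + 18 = (k + 3)*(k^2 - 5*k + 6) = (k - 3)*(k + 3)*(k - 2)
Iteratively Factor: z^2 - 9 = (z - 3)*(z + 3)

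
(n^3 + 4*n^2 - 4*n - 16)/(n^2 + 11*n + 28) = (n^2 - 4)/(n + 7)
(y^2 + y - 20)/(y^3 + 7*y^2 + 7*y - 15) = (y - 4)/(y^2 + 2*y - 3)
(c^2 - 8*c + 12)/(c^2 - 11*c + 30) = (c - 2)/(c - 5)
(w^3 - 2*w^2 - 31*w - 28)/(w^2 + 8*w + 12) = (w^3 - 2*w^2 - 31*w - 28)/(w^2 + 8*w + 12)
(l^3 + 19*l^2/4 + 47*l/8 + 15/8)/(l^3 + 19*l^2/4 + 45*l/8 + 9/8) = (8*l^2 + 14*l + 5)/(8*l^2 + 14*l + 3)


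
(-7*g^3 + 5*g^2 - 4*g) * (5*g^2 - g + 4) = -35*g^5 + 32*g^4 - 53*g^3 + 24*g^2 - 16*g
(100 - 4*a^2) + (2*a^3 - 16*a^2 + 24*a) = 2*a^3 - 20*a^2 + 24*a + 100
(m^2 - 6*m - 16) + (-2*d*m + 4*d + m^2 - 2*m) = -2*d*m + 4*d + 2*m^2 - 8*m - 16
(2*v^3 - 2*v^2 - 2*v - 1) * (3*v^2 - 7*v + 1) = 6*v^5 - 20*v^4 + 10*v^3 + 9*v^2 + 5*v - 1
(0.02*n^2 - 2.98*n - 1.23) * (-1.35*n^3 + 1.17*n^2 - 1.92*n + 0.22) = -0.027*n^5 + 4.0464*n^4 - 1.8645*n^3 + 4.2869*n^2 + 1.706*n - 0.2706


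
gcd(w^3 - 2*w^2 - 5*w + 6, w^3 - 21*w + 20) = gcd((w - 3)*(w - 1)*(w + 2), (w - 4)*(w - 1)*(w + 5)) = w - 1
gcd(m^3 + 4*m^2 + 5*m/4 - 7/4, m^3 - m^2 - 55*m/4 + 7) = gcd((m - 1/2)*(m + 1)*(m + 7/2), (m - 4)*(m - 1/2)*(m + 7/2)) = m^2 + 3*m - 7/4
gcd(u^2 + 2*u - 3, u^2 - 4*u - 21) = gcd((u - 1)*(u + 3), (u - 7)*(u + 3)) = u + 3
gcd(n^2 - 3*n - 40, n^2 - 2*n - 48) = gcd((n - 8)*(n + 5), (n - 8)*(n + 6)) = n - 8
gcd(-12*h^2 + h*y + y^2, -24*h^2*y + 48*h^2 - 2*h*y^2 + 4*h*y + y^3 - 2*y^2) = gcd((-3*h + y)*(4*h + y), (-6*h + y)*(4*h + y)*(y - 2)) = 4*h + y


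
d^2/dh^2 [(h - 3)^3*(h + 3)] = 12*h*(h - 3)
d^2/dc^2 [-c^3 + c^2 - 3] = 2 - 6*c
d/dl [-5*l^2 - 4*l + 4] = -10*l - 4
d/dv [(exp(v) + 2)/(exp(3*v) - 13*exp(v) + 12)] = (-(exp(v) + 2)*(3*exp(2*v) - 13) + exp(3*v) - 13*exp(v) + 12)*exp(v)/(exp(3*v) - 13*exp(v) + 12)^2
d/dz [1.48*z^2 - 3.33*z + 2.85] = 2.96*z - 3.33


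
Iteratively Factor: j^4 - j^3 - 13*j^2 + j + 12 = (j + 3)*(j^3 - 4*j^2 - j + 4) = (j - 4)*(j + 3)*(j^2 - 1) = (j - 4)*(j - 1)*(j + 3)*(j + 1)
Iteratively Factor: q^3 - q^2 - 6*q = (q - 3)*(q^2 + 2*q) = (q - 3)*(q + 2)*(q)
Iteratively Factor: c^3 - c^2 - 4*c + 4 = (c - 1)*(c^2 - 4) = (c - 1)*(c + 2)*(c - 2)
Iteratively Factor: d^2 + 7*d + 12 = (d + 4)*(d + 3)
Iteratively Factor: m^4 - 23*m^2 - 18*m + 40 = (m + 4)*(m^3 - 4*m^2 - 7*m + 10) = (m - 5)*(m + 4)*(m^2 + m - 2) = (m - 5)*(m + 2)*(m + 4)*(m - 1)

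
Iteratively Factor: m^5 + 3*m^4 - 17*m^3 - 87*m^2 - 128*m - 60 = (m + 2)*(m^4 + m^3 - 19*m^2 - 49*m - 30) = (m + 2)*(m + 3)*(m^3 - 2*m^2 - 13*m - 10) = (m - 5)*(m + 2)*(m + 3)*(m^2 + 3*m + 2) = (m - 5)*(m + 1)*(m + 2)*(m + 3)*(m + 2)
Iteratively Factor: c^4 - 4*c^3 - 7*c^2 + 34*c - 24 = (c - 2)*(c^3 - 2*c^2 - 11*c + 12) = (c - 2)*(c - 1)*(c^2 - c - 12) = (c - 2)*(c - 1)*(c + 3)*(c - 4)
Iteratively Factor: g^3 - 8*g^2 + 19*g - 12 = (g - 1)*(g^2 - 7*g + 12) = (g - 3)*(g - 1)*(g - 4)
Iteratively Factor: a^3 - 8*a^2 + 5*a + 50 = (a - 5)*(a^2 - 3*a - 10) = (a - 5)*(a + 2)*(a - 5)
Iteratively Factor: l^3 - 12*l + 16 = (l - 2)*(l^2 + 2*l - 8) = (l - 2)^2*(l + 4)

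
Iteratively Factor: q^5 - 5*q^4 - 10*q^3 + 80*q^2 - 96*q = (q - 2)*(q^4 - 3*q^3 - 16*q^2 + 48*q) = (q - 3)*(q - 2)*(q^3 - 16*q) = (q - 3)*(q - 2)*(q + 4)*(q^2 - 4*q) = q*(q - 3)*(q - 2)*(q + 4)*(q - 4)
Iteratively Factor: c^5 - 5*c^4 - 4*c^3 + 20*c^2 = (c - 2)*(c^4 - 3*c^3 - 10*c^2) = (c - 5)*(c - 2)*(c^3 + 2*c^2) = (c - 5)*(c - 2)*(c + 2)*(c^2) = c*(c - 5)*(c - 2)*(c + 2)*(c)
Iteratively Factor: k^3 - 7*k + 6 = (k - 2)*(k^2 + 2*k - 3) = (k - 2)*(k - 1)*(k + 3)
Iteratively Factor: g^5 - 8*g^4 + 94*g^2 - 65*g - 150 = (g - 5)*(g^4 - 3*g^3 - 15*g^2 + 19*g + 30) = (g - 5)^2*(g^3 + 2*g^2 - 5*g - 6) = (g - 5)^2*(g - 2)*(g^2 + 4*g + 3) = (g - 5)^2*(g - 2)*(g + 3)*(g + 1)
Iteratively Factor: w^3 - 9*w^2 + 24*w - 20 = (w - 5)*(w^2 - 4*w + 4) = (w - 5)*(w - 2)*(w - 2)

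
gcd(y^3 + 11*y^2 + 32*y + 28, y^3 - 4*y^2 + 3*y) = 1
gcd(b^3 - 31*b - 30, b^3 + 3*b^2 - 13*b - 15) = b^2 + 6*b + 5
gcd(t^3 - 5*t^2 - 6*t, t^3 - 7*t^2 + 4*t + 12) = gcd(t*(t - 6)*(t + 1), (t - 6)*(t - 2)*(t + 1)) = t^2 - 5*t - 6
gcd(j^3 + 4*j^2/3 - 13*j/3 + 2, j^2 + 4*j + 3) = j + 3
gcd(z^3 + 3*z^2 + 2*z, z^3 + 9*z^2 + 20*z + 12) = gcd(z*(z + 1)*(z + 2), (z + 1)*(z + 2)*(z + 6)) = z^2 + 3*z + 2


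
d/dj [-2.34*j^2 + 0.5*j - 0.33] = 0.5 - 4.68*j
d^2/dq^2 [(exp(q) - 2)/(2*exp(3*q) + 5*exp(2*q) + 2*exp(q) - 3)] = (16*exp(6*q) - 42*exp(5*q) - 211*exp(4*q) - 148*exp(3*q) - 78*exp(2*q) - 122*exp(q) - 3)*exp(q)/(8*exp(9*q) + 60*exp(8*q) + 174*exp(7*q) + 209*exp(6*q) - 6*exp(5*q) - 237*exp(4*q) - 118*exp(3*q) + 99*exp(2*q) + 54*exp(q) - 27)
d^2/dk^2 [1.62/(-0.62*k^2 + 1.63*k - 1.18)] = (1.245456*k^2 - 3.274344*k - 1.62*(1.24*k - 1.63)*(2.48*k - 3.26) + 2.370384)/(0.62*k^2 - 1.63*k + 1.18)^3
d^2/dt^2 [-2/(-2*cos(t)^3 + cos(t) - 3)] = 8*(9*(1 - cos(2*t))^3 - 28*(1 - cos(2*t))^2 + 3*cos(t) - 17*cos(2*t) + 27*cos(3*t) + 27)/(cos(t) + cos(3*t) + 6)^3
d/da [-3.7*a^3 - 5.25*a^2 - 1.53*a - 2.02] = -11.1*a^2 - 10.5*a - 1.53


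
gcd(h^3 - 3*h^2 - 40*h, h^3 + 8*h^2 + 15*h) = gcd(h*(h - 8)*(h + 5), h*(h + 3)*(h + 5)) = h^2 + 5*h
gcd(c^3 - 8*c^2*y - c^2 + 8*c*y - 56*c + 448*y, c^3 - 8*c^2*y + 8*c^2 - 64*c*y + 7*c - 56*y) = -c^2 + 8*c*y - 7*c + 56*y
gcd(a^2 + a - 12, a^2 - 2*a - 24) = a + 4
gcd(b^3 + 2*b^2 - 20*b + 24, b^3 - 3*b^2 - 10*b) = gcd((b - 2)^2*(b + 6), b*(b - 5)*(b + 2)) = 1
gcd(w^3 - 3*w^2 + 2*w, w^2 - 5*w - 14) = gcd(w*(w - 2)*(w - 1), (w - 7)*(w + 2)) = 1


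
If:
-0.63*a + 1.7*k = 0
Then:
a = 2.6984126984127*k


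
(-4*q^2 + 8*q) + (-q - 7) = -4*q^2 + 7*q - 7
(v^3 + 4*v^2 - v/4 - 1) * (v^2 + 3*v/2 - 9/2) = v^5 + 11*v^4/2 + 5*v^3/4 - 155*v^2/8 - 3*v/8 + 9/2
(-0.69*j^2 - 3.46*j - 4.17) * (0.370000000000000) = -0.2553*j^2 - 1.2802*j - 1.5429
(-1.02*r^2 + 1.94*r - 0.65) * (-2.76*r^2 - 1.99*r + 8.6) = 2.8152*r^4 - 3.3246*r^3 - 10.8386*r^2 + 17.9775*r - 5.59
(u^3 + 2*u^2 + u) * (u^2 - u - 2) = u^5 + u^4 - 3*u^3 - 5*u^2 - 2*u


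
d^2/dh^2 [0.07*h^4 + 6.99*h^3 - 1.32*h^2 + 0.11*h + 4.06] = 0.84*h^2 + 41.94*h - 2.64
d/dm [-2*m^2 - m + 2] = -4*m - 1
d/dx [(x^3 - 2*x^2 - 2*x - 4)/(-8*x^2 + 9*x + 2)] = 2*(-4*x^4 + 9*x^3 - 14*x^2 - 36*x + 16)/(64*x^4 - 144*x^3 + 49*x^2 + 36*x + 4)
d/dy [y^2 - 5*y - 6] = 2*y - 5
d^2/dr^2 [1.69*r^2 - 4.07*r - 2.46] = 3.38000000000000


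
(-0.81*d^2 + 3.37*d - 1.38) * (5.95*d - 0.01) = -4.8195*d^3 + 20.0596*d^2 - 8.2447*d + 0.0138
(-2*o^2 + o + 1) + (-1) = -2*o^2 + o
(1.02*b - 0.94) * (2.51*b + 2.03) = 2.5602*b^2 - 0.2888*b - 1.9082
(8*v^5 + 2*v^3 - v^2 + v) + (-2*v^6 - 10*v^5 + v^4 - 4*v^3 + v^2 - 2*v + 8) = -2*v^6 - 2*v^5 + v^4 - 2*v^3 - v + 8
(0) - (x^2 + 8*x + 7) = -x^2 - 8*x - 7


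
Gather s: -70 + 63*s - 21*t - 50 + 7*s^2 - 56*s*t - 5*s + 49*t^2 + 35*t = 7*s^2 + s*(58 - 56*t) + 49*t^2 + 14*t - 120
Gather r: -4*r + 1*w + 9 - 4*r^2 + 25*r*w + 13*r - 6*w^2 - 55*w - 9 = -4*r^2 + r*(25*w + 9) - 6*w^2 - 54*w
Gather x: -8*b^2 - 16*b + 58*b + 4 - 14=-8*b^2 + 42*b - 10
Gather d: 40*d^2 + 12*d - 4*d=40*d^2 + 8*d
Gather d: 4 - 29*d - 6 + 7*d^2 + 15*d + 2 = 7*d^2 - 14*d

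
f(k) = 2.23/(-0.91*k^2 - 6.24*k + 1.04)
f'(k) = 2.23*(1.82*k + 6.24)/(-0.91*k^2 - 6.24*k + 1.04)^2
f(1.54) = -0.21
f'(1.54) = 0.18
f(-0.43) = 0.63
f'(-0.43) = 0.96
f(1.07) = -0.33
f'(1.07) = 0.41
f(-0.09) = 1.40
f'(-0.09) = 5.33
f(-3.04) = 0.19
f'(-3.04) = 0.01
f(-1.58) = 0.26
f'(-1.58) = 0.10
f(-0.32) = 0.76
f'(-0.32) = 1.46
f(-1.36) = 0.28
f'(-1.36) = 0.14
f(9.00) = -0.02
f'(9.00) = 0.00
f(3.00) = -0.09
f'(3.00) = 0.04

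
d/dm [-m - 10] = -1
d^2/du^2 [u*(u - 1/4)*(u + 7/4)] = 6*u + 3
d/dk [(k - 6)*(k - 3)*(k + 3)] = 3*k^2 - 12*k - 9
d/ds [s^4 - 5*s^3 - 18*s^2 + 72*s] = 4*s^3 - 15*s^2 - 36*s + 72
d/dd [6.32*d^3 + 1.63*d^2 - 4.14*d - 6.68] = 18.96*d^2 + 3.26*d - 4.14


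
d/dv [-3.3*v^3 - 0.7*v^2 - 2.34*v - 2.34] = -9.9*v^2 - 1.4*v - 2.34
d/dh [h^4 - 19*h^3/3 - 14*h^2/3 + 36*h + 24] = 4*h^3 - 19*h^2 - 28*h/3 + 36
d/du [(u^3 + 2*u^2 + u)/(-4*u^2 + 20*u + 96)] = (-u^4 + 10*u^3 + 83*u^2 + 96*u + 24)/(4*(u^4 - 10*u^3 - 23*u^2 + 240*u + 576))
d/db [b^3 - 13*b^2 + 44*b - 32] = 3*b^2 - 26*b + 44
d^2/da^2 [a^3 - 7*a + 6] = 6*a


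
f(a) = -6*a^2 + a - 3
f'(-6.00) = 73.00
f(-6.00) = -225.00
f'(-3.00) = 37.00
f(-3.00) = -60.00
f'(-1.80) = 22.60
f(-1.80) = -24.24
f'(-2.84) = 35.08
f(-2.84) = -54.23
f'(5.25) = -62.00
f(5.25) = -163.12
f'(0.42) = -4.04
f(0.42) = -3.64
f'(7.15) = -84.80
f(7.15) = -302.58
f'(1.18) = -13.16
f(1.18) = -10.17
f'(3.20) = -37.40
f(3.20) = -61.24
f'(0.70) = -7.40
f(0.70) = -5.24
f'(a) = 1 - 12*a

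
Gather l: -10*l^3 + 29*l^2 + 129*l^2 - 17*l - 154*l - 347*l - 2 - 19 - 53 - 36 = -10*l^3 + 158*l^2 - 518*l - 110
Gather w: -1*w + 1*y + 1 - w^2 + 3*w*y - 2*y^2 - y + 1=-w^2 + w*(3*y - 1) - 2*y^2 + 2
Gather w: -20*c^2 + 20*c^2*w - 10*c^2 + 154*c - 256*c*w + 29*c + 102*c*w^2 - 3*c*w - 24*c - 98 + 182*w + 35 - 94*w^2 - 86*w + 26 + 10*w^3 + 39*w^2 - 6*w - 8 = -30*c^2 + 159*c + 10*w^3 + w^2*(102*c - 55) + w*(20*c^2 - 259*c + 90) - 45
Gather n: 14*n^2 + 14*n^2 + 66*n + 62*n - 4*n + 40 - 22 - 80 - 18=28*n^2 + 124*n - 80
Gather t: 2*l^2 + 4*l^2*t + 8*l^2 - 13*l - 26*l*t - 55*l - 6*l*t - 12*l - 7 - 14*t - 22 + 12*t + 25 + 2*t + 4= 10*l^2 - 80*l + t*(4*l^2 - 32*l)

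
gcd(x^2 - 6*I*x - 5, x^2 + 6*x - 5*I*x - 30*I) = x - 5*I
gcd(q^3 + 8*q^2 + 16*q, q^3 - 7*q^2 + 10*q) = q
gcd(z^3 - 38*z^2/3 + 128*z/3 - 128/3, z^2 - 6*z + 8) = z - 2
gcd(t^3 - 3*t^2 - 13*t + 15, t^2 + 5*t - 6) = t - 1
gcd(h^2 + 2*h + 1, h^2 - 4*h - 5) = h + 1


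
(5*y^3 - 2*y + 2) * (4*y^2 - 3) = 20*y^5 - 23*y^3 + 8*y^2 + 6*y - 6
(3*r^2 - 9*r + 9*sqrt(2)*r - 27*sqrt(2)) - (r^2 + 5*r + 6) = 2*r^2 - 14*r + 9*sqrt(2)*r - 27*sqrt(2) - 6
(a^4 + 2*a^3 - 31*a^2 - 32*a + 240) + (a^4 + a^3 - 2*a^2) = 2*a^4 + 3*a^3 - 33*a^2 - 32*a + 240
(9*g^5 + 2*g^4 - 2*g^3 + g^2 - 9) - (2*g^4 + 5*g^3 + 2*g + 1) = 9*g^5 - 7*g^3 + g^2 - 2*g - 10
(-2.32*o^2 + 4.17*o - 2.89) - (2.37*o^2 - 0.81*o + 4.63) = -4.69*o^2 + 4.98*o - 7.52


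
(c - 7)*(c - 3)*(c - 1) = c^3 - 11*c^2 + 31*c - 21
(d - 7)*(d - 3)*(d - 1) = d^3 - 11*d^2 + 31*d - 21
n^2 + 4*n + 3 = (n + 1)*(n + 3)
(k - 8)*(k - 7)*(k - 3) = k^3 - 18*k^2 + 101*k - 168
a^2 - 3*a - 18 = (a - 6)*(a + 3)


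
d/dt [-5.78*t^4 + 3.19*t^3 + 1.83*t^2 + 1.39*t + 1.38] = -23.12*t^3 + 9.57*t^2 + 3.66*t + 1.39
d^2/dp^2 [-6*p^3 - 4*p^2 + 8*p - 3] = -36*p - 8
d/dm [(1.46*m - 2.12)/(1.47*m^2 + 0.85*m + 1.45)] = (-2.1462*m^2 + 6.2328*m + 3.919)/(2.1609*m^4 + 2.499*m^3 + 4.9855*m^2 + 2.465*m + 2.1025)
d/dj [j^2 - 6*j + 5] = 2*j - 6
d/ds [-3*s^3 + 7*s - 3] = 7 - 9*s^2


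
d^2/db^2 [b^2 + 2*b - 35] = 2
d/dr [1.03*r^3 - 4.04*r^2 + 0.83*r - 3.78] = 3.09*r^2 - 8.08*r + 0.83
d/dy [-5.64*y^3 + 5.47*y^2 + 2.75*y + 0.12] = -16.92*y^2 + 10.94*y + 2.75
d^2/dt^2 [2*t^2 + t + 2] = 4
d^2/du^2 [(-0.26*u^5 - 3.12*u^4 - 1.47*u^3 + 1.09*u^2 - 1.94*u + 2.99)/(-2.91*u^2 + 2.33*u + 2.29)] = (13.210236*u^7 + 24.634896*u^6 - 141.1761*u^5 + 18.4992600000001*u^4 + 347.25547*u^3 + 47.900358*u^2 + 245.45934*u - 104.449598)/(24.642171*u^6 - 59.192019*u^5 - 10.78155*u^4 + 80.511985*u^3 + 8.48445*u^2 - 36.656259*u - 12.008989)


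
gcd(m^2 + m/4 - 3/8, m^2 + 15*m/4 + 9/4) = m + 3/4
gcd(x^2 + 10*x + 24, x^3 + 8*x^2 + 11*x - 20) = x + 4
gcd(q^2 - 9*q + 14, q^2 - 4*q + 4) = q - 2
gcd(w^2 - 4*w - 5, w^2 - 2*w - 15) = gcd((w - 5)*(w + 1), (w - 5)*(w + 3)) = w - 5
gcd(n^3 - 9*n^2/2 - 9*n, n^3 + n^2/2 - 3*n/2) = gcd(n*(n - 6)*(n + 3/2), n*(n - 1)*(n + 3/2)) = n^2 + 3*n/2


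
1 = 1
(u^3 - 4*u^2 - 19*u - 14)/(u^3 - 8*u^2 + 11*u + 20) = (u^2 - 5*u - 14)/(u^2 - 9*u + 20)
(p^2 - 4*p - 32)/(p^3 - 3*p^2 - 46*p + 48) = (p + 4)/(p^2 + 5*p - 6)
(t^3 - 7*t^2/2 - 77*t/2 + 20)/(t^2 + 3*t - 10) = (t^2 - 17*t/2 + 4)/(t - 2)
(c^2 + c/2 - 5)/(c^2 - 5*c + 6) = (c + 5/2)/(c - 3)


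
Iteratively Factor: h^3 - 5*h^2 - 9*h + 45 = (h - 5)*(h^2 - 9) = (h - 5)*(h + 3)*(h - 3)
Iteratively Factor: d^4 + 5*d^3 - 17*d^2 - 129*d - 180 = (d + 3)*(d^3 + 2*d^2 - 23*d - 60) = (d + 3)*(d + 4)*(d^2 - 2*d - 15) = (d - 5)*(d + 3)*(d + 4)*(d + 3)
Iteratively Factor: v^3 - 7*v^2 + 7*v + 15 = (v + 1)*(v^2 - 8*v + 15) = (v - 3)*(v + 1)*(v - 5)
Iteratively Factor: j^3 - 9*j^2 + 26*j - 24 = (j - 4)*(j^2 - 5*j + 6) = (j - 4)*(j - 2)*(j - 3)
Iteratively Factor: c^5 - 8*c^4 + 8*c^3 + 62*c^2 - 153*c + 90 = (c - 3)*(c^4 - 5*c^3 - 7*c^2 + 41*c - 30) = (c - 3)*(c - 1)*(c^3 - 4*c^2 - 11*c + 30) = (c - 3)*(c - 1)*(c + 3)*(c^2 - 7*c + 10) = (c - 3)*(c - 2)*(c - 1)*(c + 3)*(c - 5)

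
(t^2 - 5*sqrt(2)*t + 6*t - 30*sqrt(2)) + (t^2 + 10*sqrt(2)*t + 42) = 2*t^2 + 6*t + 5*sqrt(2)*t - 30*sqrt(2) + 42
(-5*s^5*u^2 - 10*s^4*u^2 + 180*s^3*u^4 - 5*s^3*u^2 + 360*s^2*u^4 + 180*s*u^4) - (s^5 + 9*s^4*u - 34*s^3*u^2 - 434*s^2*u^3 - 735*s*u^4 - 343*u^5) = -5*s^5*u^2 - s^5 - 10*s^4*u^2 - 9*s^4*u + 180*s^3*u^4 + 29*s^3*u^2 + 360*s^2*u^4 + 434*s^2*u^3 + 915*s*u^4 + 343*u^5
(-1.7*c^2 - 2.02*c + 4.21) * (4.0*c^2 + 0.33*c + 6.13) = -6.8*c^4 - 8.641*c^3 + 5.7524*c^2 - 10.9933*c + 25.8073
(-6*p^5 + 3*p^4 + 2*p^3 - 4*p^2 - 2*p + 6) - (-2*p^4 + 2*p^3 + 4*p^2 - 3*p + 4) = -6*p^5 + 5*p^4 - 8*p^2 + p + 2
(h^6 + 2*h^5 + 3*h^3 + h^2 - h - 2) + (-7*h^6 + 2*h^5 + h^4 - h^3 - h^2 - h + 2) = -6*h^6 + 4*h^5 + h^4 + 2*h^3 - 2*h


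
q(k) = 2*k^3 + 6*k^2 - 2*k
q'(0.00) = -2.00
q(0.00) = 0.00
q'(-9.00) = 376.00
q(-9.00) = -954.00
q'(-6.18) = 152.99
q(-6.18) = -230.54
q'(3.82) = 131.39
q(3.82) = 191.40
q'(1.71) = 36.06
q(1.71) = 24.13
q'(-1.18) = -7.81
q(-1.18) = 7.43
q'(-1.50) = -6.50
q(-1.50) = 9.75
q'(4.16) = 151.75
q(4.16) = 239.50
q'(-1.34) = -7.31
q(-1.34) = 8.64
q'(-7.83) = 271.89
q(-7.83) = -576.58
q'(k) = 6*k^2 + 12*k - 2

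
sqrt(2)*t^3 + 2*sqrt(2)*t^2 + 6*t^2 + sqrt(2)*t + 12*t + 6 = (t + 1)*(t + 3*sqrt(2))*(sqrt(2)*t + sqrt(2))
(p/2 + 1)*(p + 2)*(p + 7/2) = p^3/2 + 15*p^2/4 + 9*p + 7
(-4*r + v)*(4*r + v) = -16*r^2 + v^2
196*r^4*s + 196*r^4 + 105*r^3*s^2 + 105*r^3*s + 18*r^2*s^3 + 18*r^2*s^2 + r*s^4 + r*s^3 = (4*r + s)*(7*r + s)^2*(r*s + r)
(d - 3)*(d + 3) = d^2 - 9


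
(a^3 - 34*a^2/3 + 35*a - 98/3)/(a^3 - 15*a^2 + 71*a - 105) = (3*a^2 - 13*a + 14)/(3*(a^2 - 8*a + 15))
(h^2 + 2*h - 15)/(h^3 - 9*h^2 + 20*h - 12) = (h^2 + 2*h - 15)/(h^3 - 9*h^2 + 20*h - 12)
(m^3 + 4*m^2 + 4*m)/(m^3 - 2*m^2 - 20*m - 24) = m/(m - 6)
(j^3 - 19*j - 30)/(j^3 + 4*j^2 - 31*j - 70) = (j + 3)/(j + 7)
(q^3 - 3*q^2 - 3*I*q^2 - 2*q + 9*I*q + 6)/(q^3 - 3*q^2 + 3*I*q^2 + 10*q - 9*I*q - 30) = (q - I)/(q + 5*I)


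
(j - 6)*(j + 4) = j^2 - 2*j - 24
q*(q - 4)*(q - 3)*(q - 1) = q^4 - 8*q^3 + 19*q^2 - 12*q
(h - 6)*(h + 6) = h^2 - 36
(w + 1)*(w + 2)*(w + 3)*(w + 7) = w^4 + 13*w^3 + 53*w^2 + 83*w + 42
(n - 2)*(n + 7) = n^2 + 5*n - 14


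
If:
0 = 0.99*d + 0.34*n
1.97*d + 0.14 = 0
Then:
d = -0.07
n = 0.21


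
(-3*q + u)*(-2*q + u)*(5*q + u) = 30*q^3 - 19*q^2*u + u^3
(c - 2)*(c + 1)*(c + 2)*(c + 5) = c^4 + 6*c^3 + c^2 - 24*c - 20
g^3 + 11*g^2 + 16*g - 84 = (g - 2)*(g + 6)*(g + 7)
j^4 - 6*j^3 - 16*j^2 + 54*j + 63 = (j - 7)*(j - 3)*(j + 1)*(j + 3)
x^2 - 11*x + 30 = (x - 6)*(x - 5)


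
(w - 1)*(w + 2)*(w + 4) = w^3 + 5*w^2 + 2*w - 8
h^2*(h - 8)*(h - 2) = h^4 - 10*h^3 + 16*h^2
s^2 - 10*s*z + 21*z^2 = (s - 7*z)*(s - 3*z)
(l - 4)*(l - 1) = l^2 - 5*l + 4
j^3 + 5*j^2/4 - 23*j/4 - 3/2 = (j - 2)*(j + 1/4)*(j + 3)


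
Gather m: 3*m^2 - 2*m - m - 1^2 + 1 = 3*m^2 - 3*m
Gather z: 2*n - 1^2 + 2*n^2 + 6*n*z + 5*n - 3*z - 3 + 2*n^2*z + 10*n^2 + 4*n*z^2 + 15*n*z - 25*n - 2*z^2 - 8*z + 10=12*n^2 - 18*n + z^2*(4*n - 2) + z*(2*n^2 + 21*n - 11) + 6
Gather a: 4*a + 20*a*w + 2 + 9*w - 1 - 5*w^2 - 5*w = a*(20*w + 4) - 5*w^2 + 4*w + 1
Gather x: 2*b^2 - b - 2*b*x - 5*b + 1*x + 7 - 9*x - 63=2*b^2 - 6*b + x*(-2*b - 8) - 56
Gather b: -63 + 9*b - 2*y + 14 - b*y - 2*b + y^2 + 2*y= b*(7 - y) + y^2 - 49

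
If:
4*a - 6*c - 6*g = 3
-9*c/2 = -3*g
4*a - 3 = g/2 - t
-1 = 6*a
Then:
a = -1/6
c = -11/45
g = -11/30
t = 209/60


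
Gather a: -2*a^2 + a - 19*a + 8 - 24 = -2*a^2 - 18*a - 16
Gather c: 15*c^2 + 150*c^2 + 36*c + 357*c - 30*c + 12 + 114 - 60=165*c^2 + 363*c + 66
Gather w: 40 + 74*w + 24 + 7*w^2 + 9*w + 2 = 7*w^2 + 83*w + 66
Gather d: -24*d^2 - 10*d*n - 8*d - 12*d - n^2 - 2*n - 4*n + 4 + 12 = -24*d^2 + d*(-10*n - 20) - n^2 - 6*n + 16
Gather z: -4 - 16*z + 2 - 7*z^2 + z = -7*z^2 - 15*z - 2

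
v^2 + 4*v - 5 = (v - 1)*(v + 5)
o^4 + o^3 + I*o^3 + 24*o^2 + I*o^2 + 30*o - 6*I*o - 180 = (o - 2)*(o + 3)*(o - 5*I)*(o + 6*I)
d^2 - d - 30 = (d - 6)*(d + 5)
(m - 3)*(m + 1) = m^2 - 2*m - 3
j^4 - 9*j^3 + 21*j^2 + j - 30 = (j - 5)*(j - 3)*(j - 2)*(j + 1)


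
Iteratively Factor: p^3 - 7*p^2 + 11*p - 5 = (p - 5)*(p^2 - 2*p + 1) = (p - 5)*(p - 1)*(p - 1)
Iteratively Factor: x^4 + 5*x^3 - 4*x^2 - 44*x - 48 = (x + 4)*(x^3 + x^2 - 8*x - 12) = (x - 3)*(x + 4)*(x^2 + 4*x + 4) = (x - 3)*(x + 2)*(x + 4)*(x + 2)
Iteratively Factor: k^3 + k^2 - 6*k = (k)*(k^2 + k - 6) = k*(k - 2)*(k + 3)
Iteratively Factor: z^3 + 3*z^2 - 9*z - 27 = (z + 3)*(z^2 - 9) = (z + 3)^2*(z - 3)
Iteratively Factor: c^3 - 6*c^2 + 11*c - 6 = (c - 1)*(c^2 - 5*c + 6) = (c - 2)*(c - 1)*(c - 3)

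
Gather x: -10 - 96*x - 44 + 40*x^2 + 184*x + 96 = 40*x^2 + 88*x + 42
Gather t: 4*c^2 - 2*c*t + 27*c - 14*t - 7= 4*c^2 + 27*c + t*(-2*c - 14) - 7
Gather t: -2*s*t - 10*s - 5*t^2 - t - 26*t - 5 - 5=-10*s - 5*t^2 + t*(-2*s - 27) - 10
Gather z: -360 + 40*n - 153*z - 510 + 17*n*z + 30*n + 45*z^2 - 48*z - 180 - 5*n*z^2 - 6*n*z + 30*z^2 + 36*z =70*n + z^2*(75 - 5*n) + z*(11*n - 165) - 1050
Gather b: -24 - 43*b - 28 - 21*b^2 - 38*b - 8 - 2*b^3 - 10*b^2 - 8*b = -2*b^3 - 31*b^2 - 89*b - 60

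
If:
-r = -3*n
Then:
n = r/3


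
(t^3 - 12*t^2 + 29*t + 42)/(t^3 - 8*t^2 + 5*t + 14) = (t - 6)/(t - 2)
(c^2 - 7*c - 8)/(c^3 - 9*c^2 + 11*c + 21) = (c - 8)/(c^2 - 10*c + 21)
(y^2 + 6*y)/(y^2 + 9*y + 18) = y/(y + 3)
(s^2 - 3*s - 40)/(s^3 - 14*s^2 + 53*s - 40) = (s + 5)/(s^2 - 6*s + 5)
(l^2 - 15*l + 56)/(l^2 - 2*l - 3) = (-l^2 + 15*l - 56)/(-l^2 + 2*l + 3)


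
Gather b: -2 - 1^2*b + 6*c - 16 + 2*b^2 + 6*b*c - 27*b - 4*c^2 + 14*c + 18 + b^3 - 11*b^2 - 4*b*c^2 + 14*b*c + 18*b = b^3 - 9*b^2 + b*(-4*c^2 + 20*c - 10) - 4*c^2 + 20*c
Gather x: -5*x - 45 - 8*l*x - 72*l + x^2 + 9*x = -72*l + x^2 + x*(4 - 8*l) - 45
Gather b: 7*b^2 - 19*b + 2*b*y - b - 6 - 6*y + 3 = 7*b^2 + b*(2*y - 20) - 6*y - 3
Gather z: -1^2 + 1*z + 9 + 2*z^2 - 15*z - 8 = 2*z^2 - 14*z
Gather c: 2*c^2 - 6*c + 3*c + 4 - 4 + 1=2*c^2 - 3*c + 1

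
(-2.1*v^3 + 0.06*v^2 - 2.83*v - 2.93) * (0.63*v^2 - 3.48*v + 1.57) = -1.323*v^5 + 7.3458*v^4 - 5.2887*v^3 + 8.0967*v^2 + 5.7533*v - 4.6001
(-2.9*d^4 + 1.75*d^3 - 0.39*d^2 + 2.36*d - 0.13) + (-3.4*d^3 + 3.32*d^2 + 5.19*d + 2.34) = -2.9*d^4 - 1.65*d^3 + 2.93*d^2 + 7.55*d + 2.21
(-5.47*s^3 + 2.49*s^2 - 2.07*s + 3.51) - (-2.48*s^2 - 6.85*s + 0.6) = -5.47*s^3 + 4.97*s^2 + 4.78*s + 2.91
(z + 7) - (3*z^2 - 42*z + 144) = -3*z^2 + 43*z - 137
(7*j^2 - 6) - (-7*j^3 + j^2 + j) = 7*j^3 + 6*j^2 - j - 6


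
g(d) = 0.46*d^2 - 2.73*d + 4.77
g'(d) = 0.92*d - 2.73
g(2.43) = 0.85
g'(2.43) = -0.49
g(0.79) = 2.90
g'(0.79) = -2.00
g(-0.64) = 6.71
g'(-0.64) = -3.32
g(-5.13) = 30.88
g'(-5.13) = -7.45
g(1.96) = 1.19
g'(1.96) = -0.93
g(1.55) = 1.64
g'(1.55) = -1.30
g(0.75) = 2.98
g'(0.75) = -2.04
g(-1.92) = 11.71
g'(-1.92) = -4.50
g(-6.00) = 37.71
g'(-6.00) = -8.25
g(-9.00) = 66.60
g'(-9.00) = -11.01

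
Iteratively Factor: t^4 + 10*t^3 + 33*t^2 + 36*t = (t + 3)*(t^3 + 7*t^2 + 12*t) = (t + 3)*(t + 4)*(t^2 + 3*t) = t*(t + 3)*(t + 4)*(t + 3)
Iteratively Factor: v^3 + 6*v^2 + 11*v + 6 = (v + 2)*(v^2 + 4*v + 3) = (v + 2)*(v + 3)*(v + 1)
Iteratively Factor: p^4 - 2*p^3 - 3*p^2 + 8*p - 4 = (p - 2)*(p^3 - 3*p + 2) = (p - 2)*(p - 1)*(p^2 + p - 2) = (p - 2)*(p - 1)*(p + 2)*(p - 1)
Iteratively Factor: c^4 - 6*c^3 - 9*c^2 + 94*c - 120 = (c + 4)*(c^3 - 10*c^2 + 31*c - 30) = (c - 5)*(c + 4)*(c^2 - 5*c + 6) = (c - 5)*(c - 2)*(c + 4)*(c - 3)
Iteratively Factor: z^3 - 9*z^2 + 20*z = (z - 5)*(z^2 - 4*z) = (z - 5)*(z - 4)*(z)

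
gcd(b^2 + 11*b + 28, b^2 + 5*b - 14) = b + 7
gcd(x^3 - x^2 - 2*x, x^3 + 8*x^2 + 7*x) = x^2 + x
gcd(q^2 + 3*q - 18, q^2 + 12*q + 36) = q + 6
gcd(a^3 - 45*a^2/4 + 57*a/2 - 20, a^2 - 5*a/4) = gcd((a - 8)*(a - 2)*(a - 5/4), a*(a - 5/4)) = a - 5/4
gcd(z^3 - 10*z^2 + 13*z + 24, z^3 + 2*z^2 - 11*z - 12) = z^2 - 2*z - 3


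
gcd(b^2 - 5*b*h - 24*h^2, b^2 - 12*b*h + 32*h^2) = b - 8*h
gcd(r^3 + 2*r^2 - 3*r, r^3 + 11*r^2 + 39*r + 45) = r + 3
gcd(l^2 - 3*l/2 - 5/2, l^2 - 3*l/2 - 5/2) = l^2 - 3*l/2 - 5/2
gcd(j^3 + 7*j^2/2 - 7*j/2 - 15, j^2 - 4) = j - 2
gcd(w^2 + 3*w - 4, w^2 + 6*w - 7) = w - 1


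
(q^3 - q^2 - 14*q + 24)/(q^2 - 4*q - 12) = (-q^3 + q^2 + 14*q - 24)/(-q^2 + 4*q + 12)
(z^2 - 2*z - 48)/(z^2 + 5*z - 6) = (z - 8)/(z - 1)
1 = 1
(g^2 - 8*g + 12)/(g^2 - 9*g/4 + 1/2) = 4*(g - 6)/(4*g - 1)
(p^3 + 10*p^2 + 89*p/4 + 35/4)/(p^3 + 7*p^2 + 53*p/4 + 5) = (p + 7)/(p + 4)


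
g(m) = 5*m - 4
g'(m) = 5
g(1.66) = 4.30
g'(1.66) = 5.00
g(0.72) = -0.40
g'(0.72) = 5.00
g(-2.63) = -17.15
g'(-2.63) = 5.00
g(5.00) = 21.00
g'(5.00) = 5.00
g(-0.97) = -8.85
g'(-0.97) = 5.00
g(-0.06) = -4.30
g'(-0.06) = 5.00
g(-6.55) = -36.75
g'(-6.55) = 5.00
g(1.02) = 1.10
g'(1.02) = 5.00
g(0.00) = -4.00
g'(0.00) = 5.00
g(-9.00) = -49.00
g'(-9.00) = 5.00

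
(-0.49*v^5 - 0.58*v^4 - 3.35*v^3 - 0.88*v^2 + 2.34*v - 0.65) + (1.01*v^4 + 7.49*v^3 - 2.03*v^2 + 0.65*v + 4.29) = -0.49*v^5 + 0.43*v^4 + 4.14*v^3 - 2.91*v^2 + 2.99*v + 3.64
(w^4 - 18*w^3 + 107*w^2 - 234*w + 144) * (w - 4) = w^5 - 22*w^4 + 179*w^3 - 662*w^2 + 1080*w - 576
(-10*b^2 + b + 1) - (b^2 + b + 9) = -11*b^2 - 8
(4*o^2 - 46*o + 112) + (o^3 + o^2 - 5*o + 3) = o^3 + 5*o^2 - 51*o + 115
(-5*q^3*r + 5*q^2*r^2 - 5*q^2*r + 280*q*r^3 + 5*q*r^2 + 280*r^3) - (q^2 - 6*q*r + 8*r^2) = -5*q^3*r + 5*q^2*r^2 - 5*q^2*r - q^2 + 280*q*r^3 + 5*q*r^2 + 6*q*r + 280*r^3 - 8*r^2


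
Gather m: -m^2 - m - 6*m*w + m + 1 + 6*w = -m^2 - 6*m*w + 6*w + 1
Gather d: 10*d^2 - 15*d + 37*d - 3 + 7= 10*d^2 + 22*d + 4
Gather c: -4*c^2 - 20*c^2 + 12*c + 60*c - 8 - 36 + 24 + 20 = -24*c^2 + 72*c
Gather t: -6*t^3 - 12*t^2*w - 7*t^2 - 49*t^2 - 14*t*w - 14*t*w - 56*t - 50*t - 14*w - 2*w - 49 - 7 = -6*t^3 + t^2*(-12*w - 56) + t*(-28*w - 106) - 16*w - 56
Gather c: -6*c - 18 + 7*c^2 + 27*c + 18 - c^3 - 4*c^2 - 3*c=-c^3 + 3*c^2 + 18*c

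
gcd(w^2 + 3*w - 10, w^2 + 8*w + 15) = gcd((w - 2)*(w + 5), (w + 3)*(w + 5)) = w + 5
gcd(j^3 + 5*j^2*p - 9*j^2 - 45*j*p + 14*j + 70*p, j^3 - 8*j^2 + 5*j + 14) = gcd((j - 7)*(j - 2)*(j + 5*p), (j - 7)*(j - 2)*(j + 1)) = j^2 - 9*j + 14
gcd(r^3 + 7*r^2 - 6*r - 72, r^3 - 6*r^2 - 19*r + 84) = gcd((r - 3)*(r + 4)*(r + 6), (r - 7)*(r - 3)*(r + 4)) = r^2 + r - 12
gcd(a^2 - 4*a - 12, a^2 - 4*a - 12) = a^2 - 4*a - 12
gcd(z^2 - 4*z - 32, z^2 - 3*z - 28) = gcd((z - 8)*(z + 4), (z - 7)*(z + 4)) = z + 4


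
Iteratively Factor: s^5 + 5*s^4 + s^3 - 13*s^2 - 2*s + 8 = (s + 1)*(s^4 + 4*s^3 - 3*s^2 - 10*s + 8) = (s - 1)*(s + 1)*(s^3 + 5*s^2 + 2*s - 8) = (s - 1)*(s + 1)*(s + 4)*(s^2 + s - 2) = (s - 1)^2*(s + 1)*(s + 4)*(s + 2)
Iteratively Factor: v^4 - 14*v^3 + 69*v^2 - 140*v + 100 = (v - 2)*(v^3 - 12*v^2 + 45*v - 50) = (v - 5)*(v - 2)*(v^2 - 7*v + 10) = (v - 5)*(v - 2)^2*(v - 5)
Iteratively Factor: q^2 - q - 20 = (q - 5)*(q + 4)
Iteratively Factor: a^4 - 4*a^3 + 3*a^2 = (a - 1)*(a^3 - 3*a^2) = a*(a - 1)*(a^2 - 3*a) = a*(a - 3)*(a - 1)*(a)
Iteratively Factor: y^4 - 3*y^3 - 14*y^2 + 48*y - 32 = (y + 4)*(y^3 - 7*y^2 + 14*y - 8) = (y - 1)*(y + 4)*(y^2 - 6*y + 8) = (y - 4)*(y - 1)*(y + 4)*(y - 2)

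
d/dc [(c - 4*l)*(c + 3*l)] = 2*c - l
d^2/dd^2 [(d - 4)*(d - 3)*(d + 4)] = 6*d - 6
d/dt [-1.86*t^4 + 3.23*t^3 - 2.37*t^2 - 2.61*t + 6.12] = -7.44*t^3 + 9.69*t^2 - 4.74*t - 2.61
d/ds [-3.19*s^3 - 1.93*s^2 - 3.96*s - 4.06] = -9.57*s^2 - 3.86*s - 3.96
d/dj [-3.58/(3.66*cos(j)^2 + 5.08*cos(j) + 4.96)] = -(26.2056*cos(j) + 18.1864)*sin(j)/(3.66*cos(j)^2 + 5.08*cos(j) + 4.96)^2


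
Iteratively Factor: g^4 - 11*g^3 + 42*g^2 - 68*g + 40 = (g - 2)*(g^3 - 9*g^2 + 24*g - 20) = (g - 2)^2*(g^2 - 7*g + 10) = (g - 2)^3*(g - 5)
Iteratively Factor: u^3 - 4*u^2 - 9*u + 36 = (u + 3)*(u^2 - 7*u + 12) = (u - 3)*(u + 3)*(u - 4)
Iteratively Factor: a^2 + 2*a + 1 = (a + 1)*(a + 1)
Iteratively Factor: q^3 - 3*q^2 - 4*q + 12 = (q + 2)*(q^2 - 5*q + 6) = (q - 2)*(q + 2)*(q - 3)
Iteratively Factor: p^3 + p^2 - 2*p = (p + 2)*(p^2 - p) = p*(p + 2)*(p - 1)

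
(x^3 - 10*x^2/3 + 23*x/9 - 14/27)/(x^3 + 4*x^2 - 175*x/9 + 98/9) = (x - 1/3)/(x + 7)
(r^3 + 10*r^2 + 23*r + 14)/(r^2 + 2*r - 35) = (r^2 + 3*r + 2)/(r - 5)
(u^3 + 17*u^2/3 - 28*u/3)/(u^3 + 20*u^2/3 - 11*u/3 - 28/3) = u/(u + 1)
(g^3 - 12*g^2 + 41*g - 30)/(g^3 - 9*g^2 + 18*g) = (g^2 - 6*g + 5)/(g*(g - 3))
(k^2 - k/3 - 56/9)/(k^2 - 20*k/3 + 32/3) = (k + 7/3)/(k - 4)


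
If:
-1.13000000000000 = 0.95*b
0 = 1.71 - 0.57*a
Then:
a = 3.00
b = -1.19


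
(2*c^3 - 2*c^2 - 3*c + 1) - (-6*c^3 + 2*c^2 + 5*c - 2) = 8*c^3 - 4*c^2 - 8*c + 3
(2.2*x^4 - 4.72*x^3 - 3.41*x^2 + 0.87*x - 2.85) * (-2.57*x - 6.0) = -5.654*x^5 - 1.0696*x^4 + 37.0837*x^3 + 18.2241*x^2 + 2.1045*x + 17.1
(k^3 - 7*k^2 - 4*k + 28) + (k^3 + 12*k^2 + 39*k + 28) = 2*k^3 + 5*k^2 + 35*k + 56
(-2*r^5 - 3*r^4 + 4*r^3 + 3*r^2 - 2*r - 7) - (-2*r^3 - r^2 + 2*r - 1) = -2*r^5 - 3*r^4 + 6*r^3 + 4*r^2 - 4*r - 6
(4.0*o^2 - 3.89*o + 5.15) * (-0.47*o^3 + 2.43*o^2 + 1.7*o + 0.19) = -1.88*o^5 + 11.5483*o^4 - 5.0732*o^3 + 6.6615*o^2 + 8.0159*o + 0.9785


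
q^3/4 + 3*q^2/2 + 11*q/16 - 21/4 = (q/4 + 1)*(q - 3/2)*(q + 7/2)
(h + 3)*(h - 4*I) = h^2 + 3*h - 4*I*h - 12*I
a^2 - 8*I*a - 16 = (a - 4*I)^2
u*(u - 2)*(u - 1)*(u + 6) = u^4 + 3*u^3 - 16*u^2 + 12*u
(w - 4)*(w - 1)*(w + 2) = w^3 - 3*w^2 - 6*w + 8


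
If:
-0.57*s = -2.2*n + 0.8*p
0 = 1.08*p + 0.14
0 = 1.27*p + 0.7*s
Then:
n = 0.01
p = -0.13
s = 0.24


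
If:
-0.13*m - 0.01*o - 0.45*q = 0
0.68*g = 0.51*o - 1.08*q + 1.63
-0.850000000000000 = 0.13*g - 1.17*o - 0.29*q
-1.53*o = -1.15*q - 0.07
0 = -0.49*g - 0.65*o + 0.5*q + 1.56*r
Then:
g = 1.56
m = -3.01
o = 0.69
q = 0.85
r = 0.50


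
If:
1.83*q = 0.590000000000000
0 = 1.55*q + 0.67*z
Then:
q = 0.32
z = -0.75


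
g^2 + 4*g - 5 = (g - 1)*(g + 5)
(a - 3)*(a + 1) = a^2 - 2*a - 3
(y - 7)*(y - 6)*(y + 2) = y^3 - 11*y^2 + 16*y + 84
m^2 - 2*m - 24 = (m - 6)*(m + 4)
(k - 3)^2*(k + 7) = k^3 + k^2 - 33*k + 63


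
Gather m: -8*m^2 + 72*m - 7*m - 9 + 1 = -8*m^2 + 65*m - 8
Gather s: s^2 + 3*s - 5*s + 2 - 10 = s^2 - 2*s - 8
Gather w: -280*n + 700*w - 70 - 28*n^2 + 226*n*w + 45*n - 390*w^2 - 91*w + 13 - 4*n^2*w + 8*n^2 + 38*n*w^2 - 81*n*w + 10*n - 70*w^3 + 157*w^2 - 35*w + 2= -20*n^2 - 225*n - 70*w^3 + w^2*(38*n - 233) + w*(-4*n^2 + 145*n + 574) - 55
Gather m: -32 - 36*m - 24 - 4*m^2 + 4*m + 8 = -4*m^2 - 32*m - 48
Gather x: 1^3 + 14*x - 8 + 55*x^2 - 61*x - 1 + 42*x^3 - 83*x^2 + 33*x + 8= 42*x^3 - 28*x^2 - 14*x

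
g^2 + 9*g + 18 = (g + 3)*(g + 6)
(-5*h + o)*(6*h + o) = -30*h^2 + h*o + o^2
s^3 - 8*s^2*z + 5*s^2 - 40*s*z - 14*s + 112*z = (s - 2)*(s + 7)*(s - 8*z)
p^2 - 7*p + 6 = (p - 6)*(p - 1)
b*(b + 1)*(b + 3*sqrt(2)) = b^3 + b^2 + 3*sqrt(2)*b^2 + 3*sqrt(2)*b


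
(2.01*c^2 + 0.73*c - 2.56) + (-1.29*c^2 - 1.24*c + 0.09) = 0.72*c^2 - 0.51*c - 2.47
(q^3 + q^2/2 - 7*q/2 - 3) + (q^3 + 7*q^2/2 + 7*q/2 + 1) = 2*q^3 + 4*q^2 - 2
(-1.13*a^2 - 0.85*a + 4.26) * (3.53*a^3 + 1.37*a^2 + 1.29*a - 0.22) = -3.9889*a^5 - 4.5486*a^4 + 12.4156*a^3 + 4.9883*a^2 + 5.6824*a - 0.9372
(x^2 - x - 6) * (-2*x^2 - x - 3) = -2*x^4 + x^3 + 10*x^2 + 9*x + 18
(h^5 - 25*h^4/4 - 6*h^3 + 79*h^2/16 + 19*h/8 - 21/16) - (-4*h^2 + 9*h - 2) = h^5 - 25*h^4/4 - 6*h^3 + 143*h^2/16 - 53*h/8 + 11/16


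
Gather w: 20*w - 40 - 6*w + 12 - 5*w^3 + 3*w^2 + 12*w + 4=-5*w^3 + 3*w^2 + 26*w - 24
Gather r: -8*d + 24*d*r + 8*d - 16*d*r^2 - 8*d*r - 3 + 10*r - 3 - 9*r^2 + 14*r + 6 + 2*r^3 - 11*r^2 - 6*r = 2*r^3 + r^2*(-16*d - 20) + r*(16*d + 18)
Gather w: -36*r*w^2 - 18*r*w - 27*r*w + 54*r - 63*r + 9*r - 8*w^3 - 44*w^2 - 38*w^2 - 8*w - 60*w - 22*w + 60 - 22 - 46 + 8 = -8*w^3 + w^2*(-36*r - 82) + w*(-45*r - 90)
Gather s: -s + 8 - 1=7 - s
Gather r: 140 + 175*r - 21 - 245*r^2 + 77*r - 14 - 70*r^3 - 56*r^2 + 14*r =-70*r^3 - 301*r^2 + 266*r + 105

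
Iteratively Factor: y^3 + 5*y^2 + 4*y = (y + 4)*(y^2 + y) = y*(y + 4)*(y + 1)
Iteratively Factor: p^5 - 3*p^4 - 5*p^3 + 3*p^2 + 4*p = (p - 4)*(p^4 + p^3 - p^2 - p) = (p - 4)*(p + 1)*(p^3 - p) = (p - 4)*(p + 1)^2*(p^2 - p) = (p - 4)*(p - 1)*(p + 1)^2*(p)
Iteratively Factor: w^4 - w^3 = (w - 1)*(w^3) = w*(w - 1)*(w^2) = w^2*(w - 1)*(w)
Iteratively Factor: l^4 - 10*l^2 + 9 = (l + 3)*(l^3 - 3*l^2 - l + 3) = (l - 3)*(l + 3)*(l^2 - 1) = (l - 3)*(l + 1)*(l + 3)*(l - 1)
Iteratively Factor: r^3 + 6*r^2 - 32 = (r - 2)*(r^2 + 8*r + 16) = (r - 2)*(r + 4)*(r + 4)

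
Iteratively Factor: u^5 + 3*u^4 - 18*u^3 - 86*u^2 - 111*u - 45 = (u + 3)*(u^4 - 18*u^2 - 32*u - 15) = (u - 5)*(u + 3)*(u^3 + 5*u^2 + 7*u + 3) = (u - 5)*(u + 3)^2*(u^2 + 2*u + 1) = (u - 5)*(u + 1)*(u + 3)^2*(u + 1)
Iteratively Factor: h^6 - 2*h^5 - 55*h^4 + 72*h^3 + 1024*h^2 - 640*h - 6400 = (h + 4)*(h^5 - 6*h^4 - 31*h^3 + 196*h^2 + 240*h - 1600) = (h + 4)^2*(h^4 - 10*h^3 + 9*h^2 + 160*h - 400) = (h + 4)^3*(h^3 - 14*h^2 + 65*h - 100) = (h - 5)*(h + 4)^3*(h^2 - 9*h + 20) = (h - 5)*(h - 4)*(h + 4)^3*(h - 5)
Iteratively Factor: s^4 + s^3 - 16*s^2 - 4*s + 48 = (s - 2)*(s^3 + 3*s^2 - 10*s - 24) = (s - 2)*(s + 4)*(s^2 - s - 6) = (s - 3)*(s - 2)*(s + 4)*(s + 2)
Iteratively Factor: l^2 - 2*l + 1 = (l - 1)*(l - 1)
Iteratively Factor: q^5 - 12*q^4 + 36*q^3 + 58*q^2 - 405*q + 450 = (q - 3)*(q^4 - 9*q^3 + 9*q^2 + 85*q - 150) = (q - 5)*(q - 3)*(q^3 - 4*q^2 - 11*q + 30) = (q - 5)*(q - 3)*(q - 2)*(q^2 - 2*q - 15) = (q - 5)*(q - 3)*(q - 2)*(q + 3)*(q - 5)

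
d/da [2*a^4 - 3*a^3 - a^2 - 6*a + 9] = 8*a^3 - 9*a^2 - 2*a - 6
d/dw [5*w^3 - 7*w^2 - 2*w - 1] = 15*w^2 - 14*w - 2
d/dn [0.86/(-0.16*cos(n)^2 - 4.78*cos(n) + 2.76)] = -(0.2752*cos(n) + 4.1108)*sin(n)/(0.16*cos(n)^2 + 4.78*cos(n) - 2.76)^2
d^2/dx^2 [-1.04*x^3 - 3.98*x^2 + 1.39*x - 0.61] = -6.24*x - 7.96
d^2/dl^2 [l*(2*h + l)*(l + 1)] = 4*h + 6*l + 2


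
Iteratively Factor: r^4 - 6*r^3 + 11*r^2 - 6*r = (r)*(r^3 - 6*r^2 + 11*r - 6) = r*(r - 1)*(r^2 - 5*r + 6) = r*(r - 2)*(r - 1)*(r - 3)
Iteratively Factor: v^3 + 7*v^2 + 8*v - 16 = (v + 4)*(v^2 + 3*v - 4) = (v - 1)*(v + 4)*(v + 4)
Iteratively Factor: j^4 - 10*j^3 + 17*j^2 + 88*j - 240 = (j + 3)*(j^3 - 13*j^2 + 56*j - 80) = (j - 4)*(j + 3)*(j^2 - 9*j + 20) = (j - 4)^2*(j + 3)*(j - 5)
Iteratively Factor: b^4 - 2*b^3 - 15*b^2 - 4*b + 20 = (b - 1)*(b^3 - b^2 - 16*b - 20) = (b - 5)*(b - 1)*(b^2 + 4*b + 4) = (b - 5)*(b - 1)*(b + 2)*(b + 2)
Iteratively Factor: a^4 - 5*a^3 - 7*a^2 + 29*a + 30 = (a - 3)*(a^3 - 2*a^2 - 13*a - 10) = (a - 3)*(a + 2)*(a^2 - 4*a - 5) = (a - 3)*(a + 1)*(a + 2)*(a - 5)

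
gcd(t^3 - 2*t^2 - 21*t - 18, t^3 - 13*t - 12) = t^2 + 4*t + 3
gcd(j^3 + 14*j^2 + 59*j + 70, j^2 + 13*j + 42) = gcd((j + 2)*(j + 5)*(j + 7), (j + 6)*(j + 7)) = j + 7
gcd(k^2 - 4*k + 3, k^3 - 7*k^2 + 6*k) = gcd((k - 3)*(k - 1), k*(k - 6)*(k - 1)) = k - 1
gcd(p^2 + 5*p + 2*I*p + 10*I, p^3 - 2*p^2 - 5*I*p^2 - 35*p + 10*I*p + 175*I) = p + 5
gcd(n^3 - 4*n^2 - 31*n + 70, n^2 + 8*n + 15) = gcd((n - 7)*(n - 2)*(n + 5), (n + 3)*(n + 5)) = n + 5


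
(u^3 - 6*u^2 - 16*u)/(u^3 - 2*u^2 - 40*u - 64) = u/(u + 4)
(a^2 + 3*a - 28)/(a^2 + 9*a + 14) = (a - 4)/(a + 2)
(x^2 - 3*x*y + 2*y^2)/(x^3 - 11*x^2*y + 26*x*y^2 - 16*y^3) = 1/(x - 8*y)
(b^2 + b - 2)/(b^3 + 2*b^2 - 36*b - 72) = (b - 1)/(b^2 - 36)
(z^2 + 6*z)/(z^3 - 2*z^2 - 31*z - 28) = z*(z + 6)/(z^3 - 2*z^2 - 31*z - 28)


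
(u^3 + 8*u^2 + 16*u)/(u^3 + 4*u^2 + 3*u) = (u^2 + 8*u + 16)/(u^2 + 4*u + 3)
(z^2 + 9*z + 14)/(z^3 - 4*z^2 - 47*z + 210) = (z + 2)/(z^2 - 11*z + 30)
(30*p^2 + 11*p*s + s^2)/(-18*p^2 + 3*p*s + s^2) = (-5*p - s)/(3*p - s)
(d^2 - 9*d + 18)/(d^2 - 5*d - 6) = (d - 3)/(d + 1)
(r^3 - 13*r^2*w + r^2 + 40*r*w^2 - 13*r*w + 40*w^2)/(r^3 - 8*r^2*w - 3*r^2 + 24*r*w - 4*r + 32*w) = (r - 5*w)/(r - 4)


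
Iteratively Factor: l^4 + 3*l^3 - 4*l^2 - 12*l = (l + 3)*(l^3 - 4*l) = (l - 2)*(l + 3)*(l^2 + 2*l) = l*(l - 2)*(l + 3)*(l + 2)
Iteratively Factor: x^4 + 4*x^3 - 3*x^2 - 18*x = (x + 3)*(x^3 + x^2 - 6*x) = (x + 3)^2*(x^2 - 2*x) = (x - 2)*(x + 3)^2*(x)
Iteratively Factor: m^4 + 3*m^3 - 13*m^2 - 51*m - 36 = (m - 4)*(m^3 + 7*m^2 + 15*m + 9) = (m - 4)*(m + 3)*(m^2 + 4*m + 3) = (m - 4)*(m + 1)*(m + 3)*(m + 3)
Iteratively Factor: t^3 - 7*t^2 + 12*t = (t - 3)*(t^2 - 4*t) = (t - 4)*(t - 3)*(t)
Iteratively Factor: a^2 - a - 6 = (a - 3)*(a + 2)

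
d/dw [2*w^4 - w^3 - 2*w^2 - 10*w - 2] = 8*w^3 - 3*w^2 - 4*w - 10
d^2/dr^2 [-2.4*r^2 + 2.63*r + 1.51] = -4.80000000000000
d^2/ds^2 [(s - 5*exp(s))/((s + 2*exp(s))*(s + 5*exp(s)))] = 2*(-6*s^4*exp(s) + 22*s^3*exp(2*s) + 24*s^3*exp(s) + s^3 + 255*s^2*exp(3*s) + 60*s^2*exp(2*s) - 15*s^2*exp(s) + 375*s*exp(4*s) - 300*s*exp(3*s) - 135*s*exp(2*s) - 250*exp(5*s) - 900*exp(4*s) - 265*exp(3*s))/(s^6 + 21*s^5*exp(s) + 177*s^4*exp(2*s) + 763*s^3*exp(3*s) + 1770*s^2*exp(4*s) + 2100*s*exp(5*s) + 1000*exp(6*s))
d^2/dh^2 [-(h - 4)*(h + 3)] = -2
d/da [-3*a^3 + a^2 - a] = -9*a^2 + 2*a - 1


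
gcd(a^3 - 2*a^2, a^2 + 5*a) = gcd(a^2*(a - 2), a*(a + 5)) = a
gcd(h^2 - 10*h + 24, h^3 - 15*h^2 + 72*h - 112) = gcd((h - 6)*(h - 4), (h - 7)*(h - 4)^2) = h - 4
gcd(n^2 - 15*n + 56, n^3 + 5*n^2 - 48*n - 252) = n - 7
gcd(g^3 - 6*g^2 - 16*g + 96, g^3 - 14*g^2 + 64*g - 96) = g^2 - 10*g + 24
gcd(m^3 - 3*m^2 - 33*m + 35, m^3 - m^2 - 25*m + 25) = m^2 + 4*m - 5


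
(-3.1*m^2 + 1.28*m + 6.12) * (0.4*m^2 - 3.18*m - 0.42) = -1.24*m^4 + 10.37*m^3 - 0.3204*m^2 - 19.9992*m - 2.5704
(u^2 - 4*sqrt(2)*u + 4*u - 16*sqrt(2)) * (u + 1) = u^3 - 4*sqrt(2)*u^2 + 5*u^2 - 20*sqrt(2)*u + 4*u - 16*sqrt(2)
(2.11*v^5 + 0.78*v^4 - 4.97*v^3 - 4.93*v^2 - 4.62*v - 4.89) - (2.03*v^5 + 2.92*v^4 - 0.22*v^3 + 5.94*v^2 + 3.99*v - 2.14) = 0.0800000000000001*v^5 - 2.14*v^4 - 4.75*v^3 - 10.87*v^2 - 8.61*v - 2.75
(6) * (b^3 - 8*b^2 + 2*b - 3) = 6*b^3 - 48*b^2 + 12*b - 18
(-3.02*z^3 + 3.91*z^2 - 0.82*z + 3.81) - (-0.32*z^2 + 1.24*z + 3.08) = -3.02*z^3 + 4.23*z^2 - 2.06*z + 0.73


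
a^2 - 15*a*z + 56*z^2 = (a - 8*z)*(a - 7*z)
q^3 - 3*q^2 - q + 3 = (q - 3)*(q - 1)*(q + 1)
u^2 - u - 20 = (u - 5)*(u + 4)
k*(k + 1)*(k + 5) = k^3 + 6*k^2 + 5*k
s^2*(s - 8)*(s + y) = s^4 + s^3*y - 8*s^3 - 8*s^2*y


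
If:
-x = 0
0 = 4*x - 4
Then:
No Solution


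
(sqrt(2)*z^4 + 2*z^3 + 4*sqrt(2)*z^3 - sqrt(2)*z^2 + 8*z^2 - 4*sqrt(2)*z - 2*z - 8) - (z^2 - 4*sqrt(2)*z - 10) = sqrt(2)*z^4 + 2*z^3 + 4*sqrt(2)*z^3 - sqrt(2)*z^2 + 7*z^2 - 2*z + 2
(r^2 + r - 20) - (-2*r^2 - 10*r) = 3*r^2 + 11*r - 20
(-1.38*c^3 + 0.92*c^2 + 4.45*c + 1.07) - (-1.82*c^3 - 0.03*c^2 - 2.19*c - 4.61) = 0.44*c^3 + 0.95*c^2 + 6.64*c + 5.68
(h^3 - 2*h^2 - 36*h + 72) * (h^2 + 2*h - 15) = h^5 - 55*h^3 + 30*h^2 + 684*h - 1080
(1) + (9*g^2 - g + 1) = 9*g^2 - g + 2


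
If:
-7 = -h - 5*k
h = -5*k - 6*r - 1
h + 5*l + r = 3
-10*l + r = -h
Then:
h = 10/3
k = 11/15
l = 1/5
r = -4/3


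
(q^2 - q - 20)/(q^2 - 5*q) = (q + 4)/q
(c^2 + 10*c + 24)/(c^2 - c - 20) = (c + 6)/(c - 5)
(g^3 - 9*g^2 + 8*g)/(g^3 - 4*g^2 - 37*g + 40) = g/(g + 5)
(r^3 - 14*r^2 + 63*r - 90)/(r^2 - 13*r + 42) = (r^2 - 8*r + 15)/(r - 7)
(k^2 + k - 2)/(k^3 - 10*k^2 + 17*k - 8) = (k + 2)/(k^2 - 9*k + 8)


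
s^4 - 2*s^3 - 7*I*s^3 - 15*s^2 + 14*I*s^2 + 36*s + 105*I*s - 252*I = (s - 3)^2*(s + 4)*(s - 7*I)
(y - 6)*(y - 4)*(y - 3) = y^3 - 13*y^2 + 54*y - 72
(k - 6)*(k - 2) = k^2 - 8*k + 12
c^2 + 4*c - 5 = (c - 1)*(c + 5)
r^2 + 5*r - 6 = (r - 1)*(r + 6)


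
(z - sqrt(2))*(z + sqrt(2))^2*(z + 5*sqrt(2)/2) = z^4 + 7*sqrt(2)*z^3/2 + 3*z^2 - 7*sqrt(2)*z - 10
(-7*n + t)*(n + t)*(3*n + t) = -21*n^3 - 25*n^2*t - 3*n*t^2 + t^3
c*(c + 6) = c^2 + 6*c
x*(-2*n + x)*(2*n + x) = -4*n^2*x + x^3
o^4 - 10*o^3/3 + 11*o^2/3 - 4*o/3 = o*(o - 4/3)*(o - 1)^2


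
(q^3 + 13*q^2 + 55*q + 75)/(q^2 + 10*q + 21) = (q^2 + 10*q + 25)/(q + 7)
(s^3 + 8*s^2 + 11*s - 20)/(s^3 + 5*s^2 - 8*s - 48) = (s^2 + 4*s - 5)/(s^2 + s - 12)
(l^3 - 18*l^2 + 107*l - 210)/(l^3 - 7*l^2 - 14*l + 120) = (l - 7)/(l + 4)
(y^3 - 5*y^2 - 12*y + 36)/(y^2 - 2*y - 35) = (-y^3 + 5*y^2 + 12*y - 36)/(-y^2 + 2*y + 35)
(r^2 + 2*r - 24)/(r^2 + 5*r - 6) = (r - 4)/(r - 1)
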